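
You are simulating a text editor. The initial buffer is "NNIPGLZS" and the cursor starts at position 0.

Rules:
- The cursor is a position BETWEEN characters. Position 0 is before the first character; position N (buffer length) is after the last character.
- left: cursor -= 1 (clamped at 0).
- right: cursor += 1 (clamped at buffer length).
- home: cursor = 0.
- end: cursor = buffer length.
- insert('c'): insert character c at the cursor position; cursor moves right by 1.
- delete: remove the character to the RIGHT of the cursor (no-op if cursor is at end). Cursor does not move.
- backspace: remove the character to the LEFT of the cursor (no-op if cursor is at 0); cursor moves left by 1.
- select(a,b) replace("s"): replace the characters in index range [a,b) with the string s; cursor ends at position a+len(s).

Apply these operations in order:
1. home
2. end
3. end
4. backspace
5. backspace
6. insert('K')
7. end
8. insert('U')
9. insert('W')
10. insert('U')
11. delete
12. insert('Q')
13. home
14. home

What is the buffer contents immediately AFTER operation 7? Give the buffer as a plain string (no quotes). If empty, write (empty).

After op 1 (home): buf='NNIPGLZS' cursor=0
After op 2 (end): buf='NNIPGLZS' cursor=8
After op 3 (end): buf='NNIPGLZS' cursor=8
After op 4 (backspace): buf='NNIPGLZ' cursor=7
After op 5 (backspace): buf='NNIPGL' cursor=6
After op 6 (insert('K')): buf='NNIPGLK' cursor=7
After op 7 (end): buf='NNIPGLK' cursor=7

Answer: NNIPGLK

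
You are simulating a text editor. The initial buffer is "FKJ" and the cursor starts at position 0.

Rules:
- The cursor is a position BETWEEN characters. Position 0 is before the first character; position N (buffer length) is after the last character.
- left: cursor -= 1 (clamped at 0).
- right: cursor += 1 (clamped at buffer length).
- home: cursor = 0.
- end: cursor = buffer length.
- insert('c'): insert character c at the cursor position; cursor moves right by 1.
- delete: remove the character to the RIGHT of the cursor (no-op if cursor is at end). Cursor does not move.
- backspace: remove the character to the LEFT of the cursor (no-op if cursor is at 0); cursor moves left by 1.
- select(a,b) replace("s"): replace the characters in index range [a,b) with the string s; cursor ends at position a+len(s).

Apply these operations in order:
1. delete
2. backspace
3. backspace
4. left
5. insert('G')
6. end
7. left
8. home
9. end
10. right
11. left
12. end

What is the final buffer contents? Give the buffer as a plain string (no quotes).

Answer: GKJ

Derivation:
After op 1 (delete): buf='KJ' cursor=0
After op 2 (backspace): buf='KJ' cursor=0
After op 3 (backspace): buf='KJ' cursor=0
After op 4 (left): buf='KJ' cursor=0
After op 5 (insert('G')): buf='GKJ' cursor=1
After op 6 (end): buf='GKJ' cursor=3
After op 7 (left): buf='GKJ' cursor=2
After op 8 (home): buf='GKJ' cursor=0
After op 9 (end): buf='GKJ' cursor=3
After op 10 (right): buf='GKJ' cursor=3
After op 11 (left): buf='GKJ' cursor=2
After op 12 (end): buf='GKJ' cursor=3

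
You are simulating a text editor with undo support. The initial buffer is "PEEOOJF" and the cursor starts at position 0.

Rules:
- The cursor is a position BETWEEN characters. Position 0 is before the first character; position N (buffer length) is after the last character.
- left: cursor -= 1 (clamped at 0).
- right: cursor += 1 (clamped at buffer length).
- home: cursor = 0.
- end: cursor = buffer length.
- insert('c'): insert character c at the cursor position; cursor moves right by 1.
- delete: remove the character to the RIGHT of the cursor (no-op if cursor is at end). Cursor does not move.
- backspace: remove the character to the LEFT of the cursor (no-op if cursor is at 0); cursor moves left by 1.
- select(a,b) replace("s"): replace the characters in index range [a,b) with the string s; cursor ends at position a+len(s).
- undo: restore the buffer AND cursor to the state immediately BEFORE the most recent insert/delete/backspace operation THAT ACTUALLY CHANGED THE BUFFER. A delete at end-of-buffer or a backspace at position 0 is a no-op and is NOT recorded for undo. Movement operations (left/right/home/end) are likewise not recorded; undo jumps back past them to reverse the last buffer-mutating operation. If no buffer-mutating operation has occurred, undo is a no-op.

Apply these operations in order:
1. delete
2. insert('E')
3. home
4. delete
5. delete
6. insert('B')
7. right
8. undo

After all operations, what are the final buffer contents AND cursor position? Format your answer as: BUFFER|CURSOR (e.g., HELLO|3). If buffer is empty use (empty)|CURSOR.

After op 1 (delete): buf='EEOOJF' cursor=0
After op 2 (insert('E')): buf='EEEOOJF' cursor=1
After op 3 (home): buf='EEEOOJF' cursor=0
After op 4 (delete): buf='EEOOJF' cursor=0
After op 5 (delete): buf='EOOJF' cursor=0
After op 6 (insert('B')): buf='BEOOJF' cursor=1
After op 7 (right): buf='BEOOJF' cursor=2
After op 8 (undo): buf='EOOJF' cursor=0

Answer: EOOJF|0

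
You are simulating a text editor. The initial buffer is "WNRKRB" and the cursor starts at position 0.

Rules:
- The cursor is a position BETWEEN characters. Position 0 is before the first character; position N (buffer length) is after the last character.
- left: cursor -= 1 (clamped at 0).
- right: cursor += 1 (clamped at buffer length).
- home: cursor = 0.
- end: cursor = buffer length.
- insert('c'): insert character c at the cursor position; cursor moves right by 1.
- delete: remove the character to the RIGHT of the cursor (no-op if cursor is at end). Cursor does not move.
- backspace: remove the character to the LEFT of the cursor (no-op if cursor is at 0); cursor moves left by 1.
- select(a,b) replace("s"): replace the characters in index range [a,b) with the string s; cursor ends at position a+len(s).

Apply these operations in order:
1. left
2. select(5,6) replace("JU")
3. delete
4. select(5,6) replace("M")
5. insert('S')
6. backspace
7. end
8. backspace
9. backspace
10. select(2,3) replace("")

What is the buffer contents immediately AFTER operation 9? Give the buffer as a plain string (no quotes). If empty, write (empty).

Answer: WNRKR

Derivation:
After op 1 (left): buf='WNRKRB' cursor=0
After op 2 (select(5,6) replace("JU")): buf='WNRKRJU' cursor=7
After op 3 (delete): buf='WNRKRJU' cursor=7
After op 4 (select(5,6) replace("M")): buf='WNRKRMU' cursor=6
After op 5 (insert('S')): buf='WNRKRMSU' cursor=7
After op 6 (backspace): buf='WNRKRMU' cursor=6
After op 7 (end): buf='WNRKRMU' cursor=7
After op 8 (backspace): buf='WNRKRM' cursor=6
After op 9 (backspace): buf='WNRKR' cursor=5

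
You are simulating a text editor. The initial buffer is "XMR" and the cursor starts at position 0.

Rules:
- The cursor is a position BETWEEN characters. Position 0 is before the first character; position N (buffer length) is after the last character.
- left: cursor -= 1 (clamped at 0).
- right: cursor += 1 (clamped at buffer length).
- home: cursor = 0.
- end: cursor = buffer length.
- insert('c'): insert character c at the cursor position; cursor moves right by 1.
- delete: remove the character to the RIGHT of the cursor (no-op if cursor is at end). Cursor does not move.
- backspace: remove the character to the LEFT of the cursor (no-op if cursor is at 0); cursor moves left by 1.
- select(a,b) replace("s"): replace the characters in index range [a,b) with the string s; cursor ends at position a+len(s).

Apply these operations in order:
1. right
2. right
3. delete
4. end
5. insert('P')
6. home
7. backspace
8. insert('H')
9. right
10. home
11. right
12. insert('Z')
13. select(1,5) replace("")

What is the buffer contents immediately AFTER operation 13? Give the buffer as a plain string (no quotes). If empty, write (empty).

Answer: H

Derivation:
After op 1 (right): buf='XMR' cursor=1
After op 2 (right): buf='XMR' cursor=2
After op 3 (delete): buf='XM' cursor=2
After op 4 (end): buf='XM' cursor=2
After op 5 (insert('P')): buf='XMP' cursor=3
After op 6 (home): buf='XMP' cursor=0
After op 7 (backspace): buf='XMP' cursor=0
After op 8 (insert('H')): buf='HXMP' cursor=1
After op 9 (right): buf='HXMP' cursor=2
After op 10 (home): buf='HXMP' cursor=0
After op 11 (right): buf='HXMP' cursor=1
After op 12 (insert('Z')): buf='HZXMP' cursor=2
After op 13 (select(1,5) replace("")): buf='H' cursor=1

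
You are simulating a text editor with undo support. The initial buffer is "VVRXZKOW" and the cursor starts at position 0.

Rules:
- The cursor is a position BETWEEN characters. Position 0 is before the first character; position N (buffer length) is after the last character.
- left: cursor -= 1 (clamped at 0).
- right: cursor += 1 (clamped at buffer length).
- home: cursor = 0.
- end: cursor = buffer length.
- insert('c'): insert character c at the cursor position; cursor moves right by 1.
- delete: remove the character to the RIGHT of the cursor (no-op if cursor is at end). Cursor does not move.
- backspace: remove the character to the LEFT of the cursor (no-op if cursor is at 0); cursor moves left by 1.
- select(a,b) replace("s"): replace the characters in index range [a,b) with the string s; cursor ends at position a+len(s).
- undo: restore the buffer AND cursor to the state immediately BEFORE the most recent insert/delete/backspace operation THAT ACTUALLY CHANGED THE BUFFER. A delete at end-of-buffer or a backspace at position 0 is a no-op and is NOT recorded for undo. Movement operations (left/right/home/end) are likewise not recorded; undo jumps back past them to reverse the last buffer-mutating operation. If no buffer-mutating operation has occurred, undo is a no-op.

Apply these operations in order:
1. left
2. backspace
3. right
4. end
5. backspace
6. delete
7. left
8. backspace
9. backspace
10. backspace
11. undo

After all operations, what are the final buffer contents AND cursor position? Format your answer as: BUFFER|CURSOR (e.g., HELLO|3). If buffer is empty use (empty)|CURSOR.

Answer: VVRXO|4

Derivation:
After op 1 (left): buf='VVRXZKOW' cursor=0
After op 2 (backspace): buf='VVRXZKOW' cursor=0
After op 3 (right): buf='VVRXZKOW' cursor=1
After op 4 (end): buf='VVRXZKOW' cursor=8
After op 5 (backspace): buf='VVRXZKO' cursor=7
After op 6 (delete): buf='VVRXZKO' cursor=7
After op 7 (left): buf='VVRXZKO' cursor=6
After op 8 (backspace): buf='VVRXZO' cursor=5
After op 9 (backspace): buf='VVRXO' cursor=4
After op 10 (backspace): buf='VVRO' cursor=3
After op 11 (undo): buf='VVRXO' cursor=4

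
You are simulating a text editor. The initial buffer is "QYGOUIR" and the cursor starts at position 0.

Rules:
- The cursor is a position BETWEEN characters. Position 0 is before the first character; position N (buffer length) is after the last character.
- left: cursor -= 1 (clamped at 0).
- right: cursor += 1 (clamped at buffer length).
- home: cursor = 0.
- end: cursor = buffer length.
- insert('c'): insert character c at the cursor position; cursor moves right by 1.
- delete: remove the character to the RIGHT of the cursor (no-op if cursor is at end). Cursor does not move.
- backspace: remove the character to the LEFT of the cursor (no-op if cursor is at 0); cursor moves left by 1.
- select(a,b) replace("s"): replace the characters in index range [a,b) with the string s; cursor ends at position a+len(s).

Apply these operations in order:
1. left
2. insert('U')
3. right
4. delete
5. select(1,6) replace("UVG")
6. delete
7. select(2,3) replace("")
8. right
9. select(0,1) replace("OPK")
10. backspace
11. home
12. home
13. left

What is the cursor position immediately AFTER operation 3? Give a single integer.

After op 1 (left): buf='QYGOUIR' cursor=0
After op 2 (insert('U')): buf='UQYGOUIR' cursor=1
After op 3 (right): buf='UQYGOUIR' cursor=2

Answer: 2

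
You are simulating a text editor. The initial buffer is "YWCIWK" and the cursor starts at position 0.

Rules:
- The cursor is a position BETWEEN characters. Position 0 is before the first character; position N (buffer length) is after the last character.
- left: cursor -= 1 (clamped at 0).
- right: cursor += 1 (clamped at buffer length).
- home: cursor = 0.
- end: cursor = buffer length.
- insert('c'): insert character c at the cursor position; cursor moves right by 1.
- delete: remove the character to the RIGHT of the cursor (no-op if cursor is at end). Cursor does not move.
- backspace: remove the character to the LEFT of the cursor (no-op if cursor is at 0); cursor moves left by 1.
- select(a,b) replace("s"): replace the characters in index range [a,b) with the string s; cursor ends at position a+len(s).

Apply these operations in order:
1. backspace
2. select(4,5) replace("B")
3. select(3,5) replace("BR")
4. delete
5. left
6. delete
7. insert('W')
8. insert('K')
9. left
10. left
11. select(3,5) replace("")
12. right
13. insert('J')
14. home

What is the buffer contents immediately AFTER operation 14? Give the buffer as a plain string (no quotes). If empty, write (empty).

Answer: YWCKJ

Derivation:
After op 1 (backspace): buf='YWCIWK' cursor=0
After op 2 (select(4,5) replace("B")): buf='YWCIBK' cursor=5
After op 3 (select(3,5) replace("BR")): buf='YWCBRK' cursor=5
After op 4 (delete): buf='YWCBR' cursor=5
After op 5 (left): buf='YWCBR' cursor=4
After op 6 (delete): buf='YWCB' cursor=4
After op 7 (insert('W')): buf='YWCBW' cursor=5
After op 8 (insert('K')): buf='YWCBWK' cursor=6
After op 9 (left): buf='YWCBWK' cursor=5
After op 10 (left): buf='YWCBWK' cursor=4
After op 11 (select(3,5) replace("")): buf='YWCK' cursor=3
After op 12 (right): buf='YWCK' cursor=4
After op 13 (insert('J')): buf='YWCKJ' cursor=5
After op 14 (home): buf='YWCKJ' cursor=0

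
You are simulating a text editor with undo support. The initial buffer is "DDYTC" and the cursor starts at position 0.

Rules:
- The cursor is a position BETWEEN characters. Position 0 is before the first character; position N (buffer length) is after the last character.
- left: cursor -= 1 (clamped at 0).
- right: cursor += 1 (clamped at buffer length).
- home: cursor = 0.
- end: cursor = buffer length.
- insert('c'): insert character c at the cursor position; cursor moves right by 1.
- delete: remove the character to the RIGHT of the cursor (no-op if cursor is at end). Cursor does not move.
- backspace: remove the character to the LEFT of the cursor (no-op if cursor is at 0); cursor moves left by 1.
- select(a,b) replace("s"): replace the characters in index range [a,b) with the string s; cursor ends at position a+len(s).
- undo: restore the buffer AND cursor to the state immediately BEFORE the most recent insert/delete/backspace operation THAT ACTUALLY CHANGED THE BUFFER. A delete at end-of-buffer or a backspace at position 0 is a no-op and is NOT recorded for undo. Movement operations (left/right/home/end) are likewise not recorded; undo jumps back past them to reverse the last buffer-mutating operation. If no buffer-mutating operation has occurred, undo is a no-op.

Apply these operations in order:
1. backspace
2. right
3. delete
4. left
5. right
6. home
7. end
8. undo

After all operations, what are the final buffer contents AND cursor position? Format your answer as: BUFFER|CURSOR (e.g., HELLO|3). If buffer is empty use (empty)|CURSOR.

Answer: DDYTC|1

Derivation:
After op 1 (backspace): buf='DDYTC' cursor=0
After op 2 (right): buf='DDYTC' cursor=1
After op 3 (delete): buf='DYTC' cursor=1
After op 4 (left): buf='DYTC' cursor=0
After op 5 (right): buf='DYTC' cursor=1
After op 6 (home): buf='DYTC' cursor=0
After op 7 (end): buf='DYTC' cursor=4
After op 8 (undo): buf='DDYTC' cursor=1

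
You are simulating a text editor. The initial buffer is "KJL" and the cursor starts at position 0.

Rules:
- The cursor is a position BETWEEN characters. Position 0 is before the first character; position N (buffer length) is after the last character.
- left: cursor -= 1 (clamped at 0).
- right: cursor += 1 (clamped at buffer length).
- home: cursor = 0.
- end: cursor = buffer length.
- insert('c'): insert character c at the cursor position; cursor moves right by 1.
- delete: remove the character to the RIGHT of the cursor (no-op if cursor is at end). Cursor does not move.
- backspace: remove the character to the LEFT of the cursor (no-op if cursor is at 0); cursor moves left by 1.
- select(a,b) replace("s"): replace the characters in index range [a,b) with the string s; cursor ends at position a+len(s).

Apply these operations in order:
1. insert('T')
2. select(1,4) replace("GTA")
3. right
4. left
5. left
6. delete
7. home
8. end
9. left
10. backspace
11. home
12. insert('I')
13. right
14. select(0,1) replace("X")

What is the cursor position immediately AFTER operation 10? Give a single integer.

After op 1 (insert('T')): buf='TKJL' cursor=1
After op 2 (select(1,4) replace("GTA")): buf='TGTA' cursor=4
After op 3 (right): buf='TGTA' cursor=4
After op 4 (left): buf='TGTA' cursor=3
After op 5 (left): buf='TGTA' cursor=2
After op 6 (delete): buf='TGA' cursor=2
After op 7 (home): buf='TGA' cursor=0
After op 8 (end): buf='TGA' cursor=3
After op 9 (left): buf='TGA' cursor=2
After op 10 (backspace): buf='TA' cursor=1

Answer: 1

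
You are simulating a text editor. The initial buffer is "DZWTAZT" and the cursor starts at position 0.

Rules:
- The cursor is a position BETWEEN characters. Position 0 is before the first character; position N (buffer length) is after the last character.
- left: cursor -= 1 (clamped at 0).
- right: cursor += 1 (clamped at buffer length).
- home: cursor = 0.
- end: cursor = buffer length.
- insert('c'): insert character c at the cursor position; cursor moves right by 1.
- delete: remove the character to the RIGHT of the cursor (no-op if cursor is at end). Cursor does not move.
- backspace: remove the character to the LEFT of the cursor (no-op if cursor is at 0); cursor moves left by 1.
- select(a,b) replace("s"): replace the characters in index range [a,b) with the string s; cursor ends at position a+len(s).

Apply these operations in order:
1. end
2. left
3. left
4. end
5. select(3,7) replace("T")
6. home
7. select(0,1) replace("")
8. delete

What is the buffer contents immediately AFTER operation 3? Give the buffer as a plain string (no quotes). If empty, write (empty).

Answer: DZWTAZT

Derivation:
After op 1 (end): buf='DZWTAZT' cursor=7
After op 2 (left): buf='DZWTAZT' cursor=6
After op 3 (left): buf='DZWTAZT' cursor=5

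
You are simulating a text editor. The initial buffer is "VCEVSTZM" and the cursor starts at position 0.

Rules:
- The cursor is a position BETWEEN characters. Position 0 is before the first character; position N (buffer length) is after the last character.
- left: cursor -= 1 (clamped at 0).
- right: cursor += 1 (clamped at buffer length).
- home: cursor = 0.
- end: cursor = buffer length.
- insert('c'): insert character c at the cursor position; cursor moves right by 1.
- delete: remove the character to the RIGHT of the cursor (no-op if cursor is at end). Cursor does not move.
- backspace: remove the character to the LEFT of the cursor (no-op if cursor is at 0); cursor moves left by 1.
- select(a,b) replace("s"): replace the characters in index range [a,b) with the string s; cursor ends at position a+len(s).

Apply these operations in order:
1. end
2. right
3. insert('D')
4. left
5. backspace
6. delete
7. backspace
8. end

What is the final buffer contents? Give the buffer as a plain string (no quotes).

Answer: VCEVST

Derivation:
After op 1 (end): buf='VCEVSTZM' cursor=8
After op 2 (right): buf='VCEVSTZM' cursor=8
After op 3 (insert('D')): buf='VCEVSTZMD' cursor=9
After op 4 (left): buf='VCEVSTZMD' cursor=8
After op 5 (backspace): buf='VCEVSTZD' cursor=7
After op 6 (delete): buf='VCEVSTZ' cursor=7
After op 7 (backspace): buf='VCEVST' cursor=6
After op 8 (end): buf='VCEVST' cursor=6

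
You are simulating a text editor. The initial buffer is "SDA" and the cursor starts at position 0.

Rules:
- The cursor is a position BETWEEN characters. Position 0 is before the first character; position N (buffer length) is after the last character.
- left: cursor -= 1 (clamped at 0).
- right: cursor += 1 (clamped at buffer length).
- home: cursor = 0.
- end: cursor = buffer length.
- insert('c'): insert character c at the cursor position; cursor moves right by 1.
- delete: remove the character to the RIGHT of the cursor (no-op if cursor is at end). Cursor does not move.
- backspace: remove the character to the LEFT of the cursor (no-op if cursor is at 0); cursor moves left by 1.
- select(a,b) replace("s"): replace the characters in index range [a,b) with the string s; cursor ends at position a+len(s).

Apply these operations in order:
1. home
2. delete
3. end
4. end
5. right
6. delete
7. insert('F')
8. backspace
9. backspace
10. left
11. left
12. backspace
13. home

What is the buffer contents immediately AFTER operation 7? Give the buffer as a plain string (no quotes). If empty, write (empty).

Answer: DAF

Derivation:
After op 1 (home): buf='SDA' cursor=0
After op 2 (delete): buf='DA' cursor=0
After op 3 (end): buf='DA' cursor=2
After op 4 (end): buf='DA' cursor=2
After op 5 (right): buf='DA' cursor=2
After op 6 (delete): buf='DA' cursor=2
After op 7 (insert('F')): buf='DAF' cursor=3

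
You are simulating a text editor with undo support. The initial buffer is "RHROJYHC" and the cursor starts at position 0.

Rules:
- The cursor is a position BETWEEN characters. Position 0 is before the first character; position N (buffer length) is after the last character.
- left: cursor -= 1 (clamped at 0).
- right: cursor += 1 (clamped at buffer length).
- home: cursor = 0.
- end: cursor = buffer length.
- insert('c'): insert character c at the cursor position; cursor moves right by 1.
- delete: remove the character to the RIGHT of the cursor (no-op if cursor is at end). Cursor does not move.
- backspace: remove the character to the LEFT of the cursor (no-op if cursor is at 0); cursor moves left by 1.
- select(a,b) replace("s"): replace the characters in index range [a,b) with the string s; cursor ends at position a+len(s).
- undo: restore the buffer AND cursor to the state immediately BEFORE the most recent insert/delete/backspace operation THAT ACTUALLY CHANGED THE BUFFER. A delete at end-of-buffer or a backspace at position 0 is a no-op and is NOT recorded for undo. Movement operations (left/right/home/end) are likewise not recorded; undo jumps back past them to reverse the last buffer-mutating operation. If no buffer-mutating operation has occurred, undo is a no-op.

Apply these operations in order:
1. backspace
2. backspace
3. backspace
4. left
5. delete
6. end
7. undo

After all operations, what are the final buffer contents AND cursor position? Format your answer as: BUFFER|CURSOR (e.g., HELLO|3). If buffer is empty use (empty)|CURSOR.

After op 1 (backspace): buf='RHROJYHC' cursor=0
After op 2 (backspace): buf='RHROJYHC' cursor=0
After op 3 (backspace): buf='RHROJYHC' cursor=0
After op 4 (left): buf='RHROJYHC' cursor=0
After op 5 (delete): buf='HROJYHC' cursor=0
After op 6 (end): buf='HROJYHC' cursor=7
After op 7 (undo): buf='RHROJYHC' cursor=0

Answer: RHROJYHC|0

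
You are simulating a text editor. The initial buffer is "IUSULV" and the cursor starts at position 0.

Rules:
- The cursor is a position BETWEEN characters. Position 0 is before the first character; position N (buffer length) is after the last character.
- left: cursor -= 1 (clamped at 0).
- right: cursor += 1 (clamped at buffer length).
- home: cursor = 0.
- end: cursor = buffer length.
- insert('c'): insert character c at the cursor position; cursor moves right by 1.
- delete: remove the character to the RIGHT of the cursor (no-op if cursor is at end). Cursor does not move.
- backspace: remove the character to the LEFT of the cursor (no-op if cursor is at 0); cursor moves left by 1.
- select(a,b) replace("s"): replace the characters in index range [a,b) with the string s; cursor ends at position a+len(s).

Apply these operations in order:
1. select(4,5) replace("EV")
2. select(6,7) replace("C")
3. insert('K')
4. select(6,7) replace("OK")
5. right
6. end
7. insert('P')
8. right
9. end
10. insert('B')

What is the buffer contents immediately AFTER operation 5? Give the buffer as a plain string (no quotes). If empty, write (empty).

After op 1 (select(4,5) replace("EV")): buf='IUSUEVV' cursor=6
After op 2 (select(6,7) replace("C")): buf='IUSUEVC' cursor=7
After op 3 (insert('K')): buf='IUSUEVCK' cursor=8
After op 4 (select(6,7) replace("OK")): buf='IUSUEVOKK' cursor=8
After op 5 (right): buf='IUSUEVOKK' cursor=9

Answer: IUSUEVOKK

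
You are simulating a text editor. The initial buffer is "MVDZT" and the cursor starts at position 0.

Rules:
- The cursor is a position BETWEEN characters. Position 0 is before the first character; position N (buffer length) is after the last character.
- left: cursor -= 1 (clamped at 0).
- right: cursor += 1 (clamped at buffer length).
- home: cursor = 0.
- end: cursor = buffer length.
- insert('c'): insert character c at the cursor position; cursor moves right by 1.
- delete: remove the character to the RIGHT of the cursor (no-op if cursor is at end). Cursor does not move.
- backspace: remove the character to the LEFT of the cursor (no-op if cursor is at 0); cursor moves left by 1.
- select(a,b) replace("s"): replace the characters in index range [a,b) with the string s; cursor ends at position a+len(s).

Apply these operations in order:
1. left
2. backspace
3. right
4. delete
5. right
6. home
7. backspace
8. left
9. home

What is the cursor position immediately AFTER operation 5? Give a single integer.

Answer: 2

Derivation:
After op 1 (left): buf='MVDZT' cursor=0
After op 2 (backspace): buf='MVDZT' cursor=0
After op 3 (right): buf='MVDZT' cursor=1
After op 4 (delete): buf='MDZT' cursor=1
After op 5 (right): buf='MDZT' cursor=2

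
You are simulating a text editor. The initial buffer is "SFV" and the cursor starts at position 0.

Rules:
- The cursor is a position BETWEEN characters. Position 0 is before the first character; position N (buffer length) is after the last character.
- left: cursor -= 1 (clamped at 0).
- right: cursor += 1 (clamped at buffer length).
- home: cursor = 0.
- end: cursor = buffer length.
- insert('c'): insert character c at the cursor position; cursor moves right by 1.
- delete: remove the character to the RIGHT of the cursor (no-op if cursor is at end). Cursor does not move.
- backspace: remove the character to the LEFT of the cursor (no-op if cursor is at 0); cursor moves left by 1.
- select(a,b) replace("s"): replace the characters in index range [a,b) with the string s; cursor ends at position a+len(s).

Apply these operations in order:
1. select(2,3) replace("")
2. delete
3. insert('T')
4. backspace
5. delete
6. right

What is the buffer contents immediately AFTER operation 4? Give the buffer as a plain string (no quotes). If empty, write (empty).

After op 1 (select(2,3) replace("")): buf='SF' cursor=2
After op 2 (delete): buf='SF' cursor=2
After op 3 (insert('T')): buf='SFT' cursor=3
After op 4 (backspace): buf='SF' cursor=2

Answer: SF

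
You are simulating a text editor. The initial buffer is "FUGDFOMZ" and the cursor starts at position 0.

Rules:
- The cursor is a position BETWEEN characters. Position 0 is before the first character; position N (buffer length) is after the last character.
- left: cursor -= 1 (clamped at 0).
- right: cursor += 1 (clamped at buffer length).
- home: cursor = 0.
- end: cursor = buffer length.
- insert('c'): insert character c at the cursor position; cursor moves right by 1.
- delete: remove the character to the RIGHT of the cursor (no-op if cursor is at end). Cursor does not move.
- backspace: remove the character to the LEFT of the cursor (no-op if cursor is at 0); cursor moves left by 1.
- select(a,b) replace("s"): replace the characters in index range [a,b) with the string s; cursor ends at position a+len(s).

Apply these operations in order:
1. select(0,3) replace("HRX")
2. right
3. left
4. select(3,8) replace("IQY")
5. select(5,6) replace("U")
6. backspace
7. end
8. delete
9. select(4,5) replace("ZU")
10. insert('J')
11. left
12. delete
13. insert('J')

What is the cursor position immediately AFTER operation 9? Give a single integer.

Answer: 6

Derivation:
After op 1 (select(0,3) replace("HRX")): buf='HRXDFOMZ' cursor=3
After op 2 (right): buf='HRXDFOMZ' cursor=4
After op 3 (left): buf='HRXDFOMZ' cursor=3
After op 4 (select(3,8) replace("IQY")): buf='HRXIQY' cursor=6
After op 5 (select(5,6) replace("U")): buf='HRXIQU' cursor=6
After op 6 (backspace): buf='HRXIQ' cursor=5
After op 7 (end): buf='HRXIQ' cursor=5
After op 8 (delete): buf='HRXIQ' cursor=5
After op 9 (select(4,5) replace("ZU")): buf='HRXIZU' cursor=6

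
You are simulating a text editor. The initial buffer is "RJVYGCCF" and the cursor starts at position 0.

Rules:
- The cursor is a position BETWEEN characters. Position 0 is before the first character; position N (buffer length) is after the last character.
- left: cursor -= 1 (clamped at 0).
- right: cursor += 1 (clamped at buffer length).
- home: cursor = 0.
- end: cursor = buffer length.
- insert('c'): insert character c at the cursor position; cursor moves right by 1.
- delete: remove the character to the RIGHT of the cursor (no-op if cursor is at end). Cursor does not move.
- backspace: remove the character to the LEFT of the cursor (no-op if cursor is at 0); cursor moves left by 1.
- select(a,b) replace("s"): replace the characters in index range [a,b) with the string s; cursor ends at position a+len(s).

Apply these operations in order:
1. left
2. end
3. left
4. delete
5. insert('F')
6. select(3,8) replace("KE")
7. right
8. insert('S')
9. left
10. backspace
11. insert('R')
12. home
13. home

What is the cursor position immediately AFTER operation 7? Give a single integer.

Answer: 5

Derivation:
After op 1 (left): buf='RJVYGCCF' cursor=0
After op 2 (end): buf='RJVYGCCF' cursor=8
After op 3 (left): buf='RJVYGCCF' cursor=7
After op 4 (delete): buf='RJVYGCC' cursor=7
After op 5 (insert('F')): buf='RJVYGCCF' cursor=8
After op 6 (select(3,8) replace("KE")): buf='RJVKE' cursor=5
After op 7 (right): buf='RJVKE' cursor=5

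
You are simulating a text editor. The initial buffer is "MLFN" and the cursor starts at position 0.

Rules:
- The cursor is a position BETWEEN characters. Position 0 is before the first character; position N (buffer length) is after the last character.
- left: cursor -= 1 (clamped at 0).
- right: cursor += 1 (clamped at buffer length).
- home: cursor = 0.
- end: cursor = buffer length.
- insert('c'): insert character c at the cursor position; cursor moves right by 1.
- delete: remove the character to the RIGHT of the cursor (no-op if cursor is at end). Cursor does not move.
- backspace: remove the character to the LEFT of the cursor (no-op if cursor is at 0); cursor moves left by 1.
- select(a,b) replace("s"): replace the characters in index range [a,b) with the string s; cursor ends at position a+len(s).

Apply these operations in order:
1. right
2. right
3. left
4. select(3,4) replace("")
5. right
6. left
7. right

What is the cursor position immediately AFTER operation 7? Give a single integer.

After op 1 (right): buf='MLFN' cursor=1
After op 2 (right): buf='MLFN' cursor=2
After op 3 (left): buf='MLFN' cursor=1
After op 4 (select(3,4) replace("")): buf='MLF' cursor=3
After op 5 (right): buf='MLF' cursor=3
After op 6 (left): buf='MLF' cursor=2
After op 7 (right): buf='MLF' cursor=3

Answer: 3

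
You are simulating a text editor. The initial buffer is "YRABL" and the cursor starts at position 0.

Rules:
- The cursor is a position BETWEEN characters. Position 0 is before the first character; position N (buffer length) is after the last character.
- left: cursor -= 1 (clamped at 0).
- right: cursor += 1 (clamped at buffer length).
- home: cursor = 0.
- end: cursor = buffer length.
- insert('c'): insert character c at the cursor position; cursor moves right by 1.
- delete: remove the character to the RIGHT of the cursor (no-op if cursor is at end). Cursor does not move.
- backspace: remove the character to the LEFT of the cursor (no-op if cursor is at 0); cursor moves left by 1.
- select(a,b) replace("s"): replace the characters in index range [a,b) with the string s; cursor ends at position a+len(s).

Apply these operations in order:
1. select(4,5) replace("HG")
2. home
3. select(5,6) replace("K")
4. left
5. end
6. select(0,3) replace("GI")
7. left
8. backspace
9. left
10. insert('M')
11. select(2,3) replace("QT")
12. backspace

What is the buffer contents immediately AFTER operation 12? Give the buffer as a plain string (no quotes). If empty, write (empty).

Answer: MIQHK

Derivation:
After op 1 (select(4,5) replace("HG")): buf='YRABHG' cursor=6
After op 2 (home): buf='YRABHG' cursor=0
After op 3 (select(5,6) replace("K")): buf='YRABHK' cursor=6
After op 4 (left): buf='YRABHK' cursor=5
After op 5 (end): buf='YRABHK' cursor=6
After op 6 (select(0,3) replace("GI")): buf='GIBHK' cursor=2
After op 7 (left): buf='GIBHK' cursor=1
After op 8 (backspace): buf='IBHK' cursor=0
After op 9 (left): buf='IBHK' cursor=0
After op 10 (insert('M')): buf='MIBHK' cursor=1
After op 11 (select(2,3) replace("QT")): buf='MIQTHK' cursor=4
After op 12 (backspace): buf='MIQHK' cursor=3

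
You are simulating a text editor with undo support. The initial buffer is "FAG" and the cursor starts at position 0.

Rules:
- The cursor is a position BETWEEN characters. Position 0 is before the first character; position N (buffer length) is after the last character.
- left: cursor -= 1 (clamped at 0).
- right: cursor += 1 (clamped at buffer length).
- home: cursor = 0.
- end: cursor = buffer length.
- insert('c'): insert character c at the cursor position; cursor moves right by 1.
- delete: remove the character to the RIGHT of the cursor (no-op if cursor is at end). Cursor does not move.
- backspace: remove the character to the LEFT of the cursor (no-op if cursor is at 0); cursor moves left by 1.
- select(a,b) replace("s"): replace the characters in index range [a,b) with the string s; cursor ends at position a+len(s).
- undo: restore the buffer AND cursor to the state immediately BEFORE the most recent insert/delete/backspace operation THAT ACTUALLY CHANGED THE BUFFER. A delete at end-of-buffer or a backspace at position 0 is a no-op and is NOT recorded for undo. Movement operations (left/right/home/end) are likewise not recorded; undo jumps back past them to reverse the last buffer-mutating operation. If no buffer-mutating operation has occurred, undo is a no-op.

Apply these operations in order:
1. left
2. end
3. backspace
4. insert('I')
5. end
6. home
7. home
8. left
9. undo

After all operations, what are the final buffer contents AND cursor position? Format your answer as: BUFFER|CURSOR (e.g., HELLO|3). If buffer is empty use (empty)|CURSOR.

Answer: FA|2

Derivation:
After op 1 (left): buf='FAG' cursor=0
After op 2 (end): buf='FAG' cursor=3
After op 3 (backspace): buf='FA' cursor=2
After op 4 (insert('I')): buf='FAI' cursor=3
After op 5 (end): buf='FAI' cursor=3
After op 6 (home): buf='FAI' cursor=0
After op 7 (home): buf='FAI' cursor=0
After op 8 (left): buf='FAI' cursor=0
After op 9 (undo): buf='FA' cursor=2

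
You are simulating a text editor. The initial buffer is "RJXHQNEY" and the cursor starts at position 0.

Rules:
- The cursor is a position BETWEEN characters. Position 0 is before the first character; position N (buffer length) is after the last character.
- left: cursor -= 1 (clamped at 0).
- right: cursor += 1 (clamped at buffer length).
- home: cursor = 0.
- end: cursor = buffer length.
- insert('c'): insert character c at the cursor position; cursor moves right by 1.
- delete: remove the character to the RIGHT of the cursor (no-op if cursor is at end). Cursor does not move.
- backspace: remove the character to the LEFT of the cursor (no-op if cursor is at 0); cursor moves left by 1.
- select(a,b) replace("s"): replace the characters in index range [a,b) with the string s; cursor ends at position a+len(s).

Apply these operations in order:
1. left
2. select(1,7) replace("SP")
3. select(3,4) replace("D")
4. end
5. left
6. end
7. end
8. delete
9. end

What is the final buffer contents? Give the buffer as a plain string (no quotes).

Answer: RSPD

Derivation:
After op 1 (left): buf='RJXHQNEY' cursor=0
After op 2 (select(1,7) replace("SP")): buf='RSPY' cursor=3
After op 3 (select(3,4) replace("D")): buf='RSPD' cursor=4
After op 4 (end): buf='RSPD' cursor=4
After op 5 (left): buf='RSPD' cursor=3
After op 6 (end): buf='RSPD' cursor=4
After op 7 (end): buf='RSPD' cursor=4
After op 8 (delete): buf='RSPD' cursor=4
After op 9 (end): buf='RSPD' cursor=4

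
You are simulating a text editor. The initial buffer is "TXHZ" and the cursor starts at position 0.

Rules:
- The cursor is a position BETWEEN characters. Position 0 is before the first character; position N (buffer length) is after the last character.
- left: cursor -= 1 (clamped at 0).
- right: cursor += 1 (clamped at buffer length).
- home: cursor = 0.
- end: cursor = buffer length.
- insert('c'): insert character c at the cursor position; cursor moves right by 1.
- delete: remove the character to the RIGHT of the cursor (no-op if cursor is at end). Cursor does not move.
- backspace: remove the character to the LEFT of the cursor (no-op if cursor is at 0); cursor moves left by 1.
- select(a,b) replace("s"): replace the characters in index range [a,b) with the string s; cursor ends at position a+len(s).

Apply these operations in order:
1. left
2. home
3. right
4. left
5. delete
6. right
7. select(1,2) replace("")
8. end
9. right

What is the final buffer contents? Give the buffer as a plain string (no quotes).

Answer: XZ

Derivation:
After op 1 (left): buf='TXHZ' cursor=0
After op 2 (home): buf='TXHZ' cursor=0
After op 3 (right): buf='TXHZ' cursor=1
After op 4 (left): buf='TXHZ' cursor=0
After op 5 (delete): buf='XHZ' cursor=0
After op 6 (right): buf='XHZ' cursor=1
After op 7 (select(1,2) replace("")): buf='XZ' cursor=1
After op 8 (end): buf='XZ' cursor=2
After op 9 (right): buf='XZ' cursor=2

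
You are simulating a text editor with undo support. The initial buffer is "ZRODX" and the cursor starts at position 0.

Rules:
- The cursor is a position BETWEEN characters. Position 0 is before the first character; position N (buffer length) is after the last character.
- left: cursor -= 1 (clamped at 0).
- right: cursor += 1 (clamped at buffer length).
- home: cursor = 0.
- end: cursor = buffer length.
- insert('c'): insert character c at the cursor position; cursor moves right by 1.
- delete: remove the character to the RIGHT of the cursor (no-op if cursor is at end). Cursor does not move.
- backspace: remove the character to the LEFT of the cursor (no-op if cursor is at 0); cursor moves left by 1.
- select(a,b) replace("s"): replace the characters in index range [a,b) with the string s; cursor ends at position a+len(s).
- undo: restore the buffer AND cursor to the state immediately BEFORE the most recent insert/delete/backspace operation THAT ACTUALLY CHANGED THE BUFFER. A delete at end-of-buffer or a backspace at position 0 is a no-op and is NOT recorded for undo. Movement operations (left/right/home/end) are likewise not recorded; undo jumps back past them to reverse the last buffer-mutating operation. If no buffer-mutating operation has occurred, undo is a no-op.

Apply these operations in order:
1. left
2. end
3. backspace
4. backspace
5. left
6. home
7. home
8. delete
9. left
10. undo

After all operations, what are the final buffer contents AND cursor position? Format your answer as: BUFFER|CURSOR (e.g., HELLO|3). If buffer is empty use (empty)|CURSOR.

Answer: ZRO|0

Derivation:
After op 1 (left): buf='ZRODX' cursor=0
After op 2 (end): buf='ZRODX' cursor=5
After op 3 (backspace): buf='ZROD' cursor=4
After op 4 (backspace): buf='ZRO' cursor=3
After op 5 (left): buf='ZRO' cursor=2
After op 6 (home): buf='ZRO' cursor=0
After op 7 (home): buf='ZRO' cursor=0
After op 8 (delete): buf='RO' cursor=0
After op 9 (left): buf='RO' cursor=0
After op 10 (undo): buf='ZRO' cursor=0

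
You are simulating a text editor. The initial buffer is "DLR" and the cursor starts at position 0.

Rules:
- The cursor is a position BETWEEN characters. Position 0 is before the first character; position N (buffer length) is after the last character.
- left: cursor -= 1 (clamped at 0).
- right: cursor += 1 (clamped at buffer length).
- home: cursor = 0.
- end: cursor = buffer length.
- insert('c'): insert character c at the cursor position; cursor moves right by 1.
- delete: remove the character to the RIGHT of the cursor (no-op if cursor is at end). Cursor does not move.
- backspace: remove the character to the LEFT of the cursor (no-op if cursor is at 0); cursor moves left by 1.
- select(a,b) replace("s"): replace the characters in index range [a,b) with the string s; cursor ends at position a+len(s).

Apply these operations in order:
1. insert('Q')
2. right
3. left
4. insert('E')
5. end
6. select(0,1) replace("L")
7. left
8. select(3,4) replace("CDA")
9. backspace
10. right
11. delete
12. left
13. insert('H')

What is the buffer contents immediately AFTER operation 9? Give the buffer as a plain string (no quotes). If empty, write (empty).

After op 1 (insert('Q')): buf='QDLR' cursor=1
After op 2 (right): buf='QDLR' cursor=2
After op 3 (left): buf='QDLR' cursor=1
After op 4 (insert('E')): buf='QEDLR' cursor=2
After op 5 (end): buf='QEDLR' cursor=5
After op 6 (select(0,1) replace("L")): buf='LEDLR' cursor=1
After op 7 (left): buf='LEDLR' cursor=0
After op 8 (select(3,4) replace("CDA")): buf='LEDCDAR' cursor=6
After op 9 (backspace): buf='LEDCDR' cursor=5

Answer: LEDCDR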